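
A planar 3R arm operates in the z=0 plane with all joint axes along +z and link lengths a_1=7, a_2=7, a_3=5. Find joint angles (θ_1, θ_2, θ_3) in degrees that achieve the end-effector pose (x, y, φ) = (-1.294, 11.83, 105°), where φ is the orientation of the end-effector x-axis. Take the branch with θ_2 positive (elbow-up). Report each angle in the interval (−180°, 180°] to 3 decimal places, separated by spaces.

30.001 119.996 -44.997

wrist centre = target − a_3·(cos φ, sin φ) = (0.0001, 7.0004)
cos θ_2 = (49.0052−7²−7²)/(2·7·7) = -0.4999; θ_2 = 119.9965° (elbow-up)
β = atan2(7.0004,0.0001) = 89.9992°; ψ = atan2(6.0624,3.5004) = 59.9982°
θ_1 = β − ψ = 30.0010°
θ_3 = φ − θ_1 − θ_2 = -44.9975° (wrapped to (-180°,180°])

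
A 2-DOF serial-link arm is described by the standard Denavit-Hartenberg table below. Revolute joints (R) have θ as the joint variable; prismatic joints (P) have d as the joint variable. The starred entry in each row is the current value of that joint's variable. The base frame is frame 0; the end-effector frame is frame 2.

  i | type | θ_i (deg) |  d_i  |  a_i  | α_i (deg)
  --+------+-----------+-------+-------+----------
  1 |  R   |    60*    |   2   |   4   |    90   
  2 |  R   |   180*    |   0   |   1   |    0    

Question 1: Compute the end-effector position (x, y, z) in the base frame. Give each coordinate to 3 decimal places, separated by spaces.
1.500 2.598 2.000

after link 1: o_1 = (2.0000, 3.4641, 2.0000)
after link 2: o_2 = (1.5000, 2.5981, 2.0000)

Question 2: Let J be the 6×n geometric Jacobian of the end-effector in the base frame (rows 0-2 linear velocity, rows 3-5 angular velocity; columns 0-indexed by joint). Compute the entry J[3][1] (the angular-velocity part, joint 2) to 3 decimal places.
axis z_1 = (0.8660,-0.5000,0.0000); lever o_n−o_1 = (-0.5000,-0.8660,0.0000)
cross product → J_v[:, 1] = (0.0000,-0.0000,-1.0000)
J_ω[:, 1] = z_1
entry J[3][1] = 0.8660

0.866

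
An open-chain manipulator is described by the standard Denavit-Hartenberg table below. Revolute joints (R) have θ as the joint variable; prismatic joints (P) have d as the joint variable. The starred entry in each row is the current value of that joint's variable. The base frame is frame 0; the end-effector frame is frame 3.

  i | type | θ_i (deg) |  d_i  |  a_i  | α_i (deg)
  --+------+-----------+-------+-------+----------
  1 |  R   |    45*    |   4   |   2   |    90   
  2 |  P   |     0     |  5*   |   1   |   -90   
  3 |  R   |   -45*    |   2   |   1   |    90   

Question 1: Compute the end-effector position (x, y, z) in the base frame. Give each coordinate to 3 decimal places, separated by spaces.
6.657 -1.414 6.000

after link 1: o_1 = (1.4142, 1.4142, 4.0000)
after link 2: o_2 = (5.6569, -1.4142, 4.0000)
after link 3: o_3 = (6.6569, -1.4142, 6.0000)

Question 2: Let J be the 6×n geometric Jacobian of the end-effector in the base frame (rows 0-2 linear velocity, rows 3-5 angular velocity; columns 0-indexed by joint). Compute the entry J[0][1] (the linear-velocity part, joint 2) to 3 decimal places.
prismatic axis z_1 = (0.7071,-0.7071,0.0000)
J_v[:, 1] = z_1; J_ω[:, 1] = (0,0,0)
entry J[0][1] = 0.7071

0.707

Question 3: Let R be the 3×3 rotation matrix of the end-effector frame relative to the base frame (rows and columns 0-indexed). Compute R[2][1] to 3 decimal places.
End-effector y-axis (col 1 of R) = (0.0000,0.0000,1.0000)
R[2][1] = 1.0000

1.000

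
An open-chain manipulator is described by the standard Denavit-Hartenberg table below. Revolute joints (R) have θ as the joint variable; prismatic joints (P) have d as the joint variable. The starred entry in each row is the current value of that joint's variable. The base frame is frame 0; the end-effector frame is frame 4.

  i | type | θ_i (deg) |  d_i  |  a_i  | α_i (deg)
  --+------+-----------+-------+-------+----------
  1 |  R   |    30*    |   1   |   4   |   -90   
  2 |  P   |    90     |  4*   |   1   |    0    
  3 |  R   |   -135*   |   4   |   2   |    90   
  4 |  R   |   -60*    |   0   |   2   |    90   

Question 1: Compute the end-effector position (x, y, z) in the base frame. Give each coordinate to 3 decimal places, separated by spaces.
after link 1: o_1 = (3.4641, 2.0000, 1.0000)
after link 2: o_2 = (1.4641, 5.4641, 0.0000)
after link 3: o_3 = (0.6888, 9.6353, 1.4142)
after link 4: o_4 = (2.1672, 8.4889, 2.1213)

2.167 8.489 2.121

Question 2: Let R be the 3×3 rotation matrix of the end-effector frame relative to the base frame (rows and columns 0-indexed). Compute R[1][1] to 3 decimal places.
End-effector y-axis (col 1 of R) = (-0.6124,-0.3536,0.7071)
R[1][1] = -0.3536

-0.354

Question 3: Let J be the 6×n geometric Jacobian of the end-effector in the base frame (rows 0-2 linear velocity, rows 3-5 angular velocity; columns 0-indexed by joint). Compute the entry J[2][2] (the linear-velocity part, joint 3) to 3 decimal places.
axis z_2 = (-0.5000,0.8660,0.0000); lever o_n−o_2 = (0.7031,3.0248,2.1213)
cross product → J_v[:, 2] = (1.8371,1.0607,-2.1213)
J_ω[:, 2] = z_2
entry J[2][2] = -2.1213

-2.121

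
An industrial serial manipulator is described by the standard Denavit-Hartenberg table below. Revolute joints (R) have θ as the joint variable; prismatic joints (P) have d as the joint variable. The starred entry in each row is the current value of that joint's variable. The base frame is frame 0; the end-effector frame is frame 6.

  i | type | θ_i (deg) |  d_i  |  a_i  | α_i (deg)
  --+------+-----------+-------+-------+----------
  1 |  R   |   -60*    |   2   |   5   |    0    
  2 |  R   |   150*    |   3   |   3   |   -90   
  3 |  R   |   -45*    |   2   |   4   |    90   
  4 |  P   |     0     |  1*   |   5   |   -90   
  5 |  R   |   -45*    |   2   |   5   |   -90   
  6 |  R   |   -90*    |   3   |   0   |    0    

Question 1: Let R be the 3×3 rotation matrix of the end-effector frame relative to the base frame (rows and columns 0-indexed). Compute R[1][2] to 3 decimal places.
End-effector z-axis (col 2 of R) = (-0.0000,1.0000,-0.0000)
R[1][2] = 1.0000

1.000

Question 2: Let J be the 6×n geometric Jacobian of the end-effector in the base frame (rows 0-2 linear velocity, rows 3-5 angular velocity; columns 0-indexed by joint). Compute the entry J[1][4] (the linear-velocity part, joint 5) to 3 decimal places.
axis z_4 = (-1.0000,-0.0000,0.0000); lever o_n−o_4 = (-2.0000,3.0000,5.0000)
cross product → J_v[:, 4] = (-0.0000,5.0000,-3.0000)
J_ω[:, 4] = z_4
entry J[1][4] = 5.0000

5.000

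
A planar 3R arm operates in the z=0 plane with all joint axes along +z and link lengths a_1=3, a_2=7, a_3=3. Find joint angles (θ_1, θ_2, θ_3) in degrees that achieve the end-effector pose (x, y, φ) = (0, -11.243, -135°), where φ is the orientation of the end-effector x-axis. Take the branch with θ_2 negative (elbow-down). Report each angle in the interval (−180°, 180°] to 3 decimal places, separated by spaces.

-45.010 -44.987 -45.003

wrist centre = target − a_3·(cos φ, sin φ) = (2.1213, -9.1217)
cos θ_2 = (87.7050−3²−7²)/(2·3·7) = 0.7073; θ_2 = -44.9874° (elbow-down)
β = atan2(-9.1217,2.1213) = -76.9081°; ψ = atan2(-4.9487,7.9508) = -31.8984°
θ_1 = β − ψ = -45.0097°
θ_3 = φ − θ_1 − θ_2 = -45.0029° (wrapped to (-180°,180°])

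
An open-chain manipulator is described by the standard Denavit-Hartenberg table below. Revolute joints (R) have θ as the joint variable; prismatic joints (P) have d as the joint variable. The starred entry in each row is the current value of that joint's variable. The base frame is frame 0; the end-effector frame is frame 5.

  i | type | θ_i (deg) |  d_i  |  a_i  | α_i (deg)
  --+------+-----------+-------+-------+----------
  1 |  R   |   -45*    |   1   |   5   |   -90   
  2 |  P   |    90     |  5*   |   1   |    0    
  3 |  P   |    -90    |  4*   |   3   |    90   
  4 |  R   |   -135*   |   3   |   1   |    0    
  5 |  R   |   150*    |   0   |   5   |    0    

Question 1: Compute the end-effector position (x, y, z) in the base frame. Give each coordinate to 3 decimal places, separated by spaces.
after link 1: o_1 = (3.5355, -3.5355, 1.0000)
after link 2: o_2 = (7.0711, 0.0000, 0.0000)
after link 3: o_3 = (12.0208, 0.7071, 0.0000)
after link 4: o_4 = (11.0208, 0.7071, 3.0000)
after link 5: o_5 = (15.3509, -1.7929, 3.0000)

15.351 -1.793 3.000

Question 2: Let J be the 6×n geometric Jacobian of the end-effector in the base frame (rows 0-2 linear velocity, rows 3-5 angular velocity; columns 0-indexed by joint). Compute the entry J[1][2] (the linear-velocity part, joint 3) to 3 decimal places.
prismatic axis z_2 = (0.7071,0.7071,0.0000)
J_v[:, 2] = z_2; J_ω[:, 2] = (0,0,0)
entry J[1][2] = 0.7071

0.707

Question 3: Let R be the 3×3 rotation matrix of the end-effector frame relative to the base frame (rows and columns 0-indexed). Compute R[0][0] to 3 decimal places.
0.866

End-effector x-axis (col 0 of R) = (0.8660,-0.5000,-0.0000)
R[0][0] = 0.8660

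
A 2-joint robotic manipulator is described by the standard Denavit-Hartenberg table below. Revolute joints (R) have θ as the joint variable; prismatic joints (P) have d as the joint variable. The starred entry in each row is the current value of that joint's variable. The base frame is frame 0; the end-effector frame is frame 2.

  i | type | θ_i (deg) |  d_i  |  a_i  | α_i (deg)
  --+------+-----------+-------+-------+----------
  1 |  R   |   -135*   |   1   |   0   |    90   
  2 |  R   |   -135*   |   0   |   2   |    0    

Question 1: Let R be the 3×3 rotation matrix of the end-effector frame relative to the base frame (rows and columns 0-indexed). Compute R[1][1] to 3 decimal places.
-0.500

End-effector y-axis (col 1 of R) = (-0.5000,-0.5000,-0.7071)
R[1][1] = -0.5000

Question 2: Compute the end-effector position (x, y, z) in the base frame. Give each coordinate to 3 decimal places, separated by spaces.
after link 1: o_1 = (0.0000, 0.0000, 1.0000)
after link 2: o_2 = (1.0000, 1.0000, -0.4142)

1.000 1.000 -0.414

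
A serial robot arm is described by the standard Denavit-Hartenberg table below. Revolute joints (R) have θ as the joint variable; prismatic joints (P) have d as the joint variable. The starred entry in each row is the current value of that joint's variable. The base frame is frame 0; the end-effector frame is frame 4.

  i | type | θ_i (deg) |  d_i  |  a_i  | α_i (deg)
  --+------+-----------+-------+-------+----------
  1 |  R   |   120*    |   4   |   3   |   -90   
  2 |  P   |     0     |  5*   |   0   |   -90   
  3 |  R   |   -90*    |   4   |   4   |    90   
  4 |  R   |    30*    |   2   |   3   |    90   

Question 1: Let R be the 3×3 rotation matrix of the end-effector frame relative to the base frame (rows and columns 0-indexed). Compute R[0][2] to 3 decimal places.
-0.433

End-effector z-axis (col 2 of R) = (-0.4330,-0.2500,0.8660)
R[0][2] = -0.4330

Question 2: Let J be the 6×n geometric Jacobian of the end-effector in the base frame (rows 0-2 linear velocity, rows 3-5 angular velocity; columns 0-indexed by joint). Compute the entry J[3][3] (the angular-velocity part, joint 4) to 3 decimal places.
0.500

axis z_3 = (0.5000,-0.8660,-0.0000); lever o_n−o_3 = (-1.2500,-3.0311,-1.5000)
cross product → J_v[:, 3] = (1.2990,0.7500,-2.5981)
J_ω[:, 3] = z_3
entry J[3][3] = 0.5000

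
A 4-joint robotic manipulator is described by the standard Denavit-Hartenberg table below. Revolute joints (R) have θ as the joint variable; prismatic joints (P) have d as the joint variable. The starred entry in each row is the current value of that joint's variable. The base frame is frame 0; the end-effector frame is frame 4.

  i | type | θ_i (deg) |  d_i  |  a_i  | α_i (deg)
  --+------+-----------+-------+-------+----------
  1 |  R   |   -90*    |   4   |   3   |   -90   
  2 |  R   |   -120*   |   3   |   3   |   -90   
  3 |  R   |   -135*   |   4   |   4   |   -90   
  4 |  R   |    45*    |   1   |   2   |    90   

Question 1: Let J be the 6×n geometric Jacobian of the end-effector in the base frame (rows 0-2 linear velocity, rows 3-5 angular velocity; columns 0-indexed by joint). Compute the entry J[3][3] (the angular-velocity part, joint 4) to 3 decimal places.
0.707

axis z_3 = (0.7071,0.3536,0.6124); lever o_n−o_3 = (1.7071,1.0783,-0.9608)
cross product → J_v[:, 3] = (-1.0000,1.7247,0.1589)
J_ω[:, 3] = z_3
entry J[3][3] = 0.7071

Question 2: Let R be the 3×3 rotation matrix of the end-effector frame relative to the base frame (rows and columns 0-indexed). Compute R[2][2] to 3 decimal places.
End-effector z-axis (col 2 of R) = (0.5000,-0.8624,-0.0795)
R[2][2] = -0.0795

-0.079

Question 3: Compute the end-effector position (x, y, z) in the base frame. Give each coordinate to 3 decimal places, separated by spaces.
7.536 -5.300 5.188

after link 1: o_1 = (0.0000, -3.0000, 4.0000)
after link 2: o_2 = (3.0000, -1.5000, 6.5981)
after link 3: o_3 = (5.8284, -6.3783, 6.1486)
after link 4: o_4 = (7.5355, -5.3000, 5.1878)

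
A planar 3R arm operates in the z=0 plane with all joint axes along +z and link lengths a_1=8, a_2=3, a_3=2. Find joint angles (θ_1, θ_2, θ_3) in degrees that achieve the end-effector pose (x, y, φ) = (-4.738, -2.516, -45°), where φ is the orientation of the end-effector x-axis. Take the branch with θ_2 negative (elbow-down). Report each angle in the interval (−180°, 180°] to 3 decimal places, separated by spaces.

-150.003 -134.992 -120.005

wrist centre = target − a_3·(cos φ, sin φ) = (-6.1522, -1.1018)
cos θ_2 = (39.0637−8²−3²)/(2·8·3) = -0.7070; θ_2 = -134.9919° (elbow-down)
β = atan2(-1.1018,-6.1522) = -169.8467°; ψ = atan2(-2.1216,5.8790) = -19.8436°
θ_1 = β − ψ = -150.0030°
θ_3 = φ − θ_1 − θ_2 = -120.0050° (wrapped to (-180°,180°])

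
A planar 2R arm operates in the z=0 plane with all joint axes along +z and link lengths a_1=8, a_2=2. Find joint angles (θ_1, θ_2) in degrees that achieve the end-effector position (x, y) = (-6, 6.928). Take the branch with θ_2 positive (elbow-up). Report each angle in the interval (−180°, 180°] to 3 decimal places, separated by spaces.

cos θ_2 = (83.9972−8²−2²)/(2·8·2) = 0.4999; θ_2 = 60.0058° (elbow-up)
β = atan2(6.9280,-6.0000) = 130.8942°; ψ = atan2(1.7322,8.9998) = 10.8942°
θ_1 = β − ψ = 120.0000°

120.000 60.006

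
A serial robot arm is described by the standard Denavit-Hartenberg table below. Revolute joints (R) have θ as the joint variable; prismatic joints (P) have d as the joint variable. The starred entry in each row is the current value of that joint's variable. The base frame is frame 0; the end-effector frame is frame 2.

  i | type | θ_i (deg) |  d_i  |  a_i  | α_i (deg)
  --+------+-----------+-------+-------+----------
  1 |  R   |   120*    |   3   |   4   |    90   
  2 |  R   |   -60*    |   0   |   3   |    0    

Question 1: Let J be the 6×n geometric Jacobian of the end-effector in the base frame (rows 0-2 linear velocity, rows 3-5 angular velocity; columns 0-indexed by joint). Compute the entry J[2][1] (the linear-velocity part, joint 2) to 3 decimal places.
1.500

axis z_1 = (0.8660,0.5000,0.0000); lever o_n−o_1 = (-0.7500,1.2990,-2.5981)
cross product → J_v[:, 1] = (-1.2990,2.2500,1.5000)
J_ω[:, 1] = z_1
entry J[2][1] = 1.5000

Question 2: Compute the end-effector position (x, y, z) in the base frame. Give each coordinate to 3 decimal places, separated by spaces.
after link 1: o_1 = (-2.0000, 3.4641, 3.0000)
after link 2: o_2 = (-2.7500, 4.7631, 0.4019)

-2.750 4.763 0.402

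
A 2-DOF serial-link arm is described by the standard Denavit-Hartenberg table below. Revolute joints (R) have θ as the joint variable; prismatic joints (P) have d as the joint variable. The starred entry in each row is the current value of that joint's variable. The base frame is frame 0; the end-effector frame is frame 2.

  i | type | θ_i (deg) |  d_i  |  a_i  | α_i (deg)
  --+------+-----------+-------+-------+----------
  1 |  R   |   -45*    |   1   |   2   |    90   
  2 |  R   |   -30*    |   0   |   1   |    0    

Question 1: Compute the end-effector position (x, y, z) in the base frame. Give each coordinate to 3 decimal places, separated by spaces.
2.027 -2.027 0.500

after link 1: o_1 = (1.4142, -1.4142, 1.0000)
after link 2: o_2 = (2.0266, -2.0266, 0.5000)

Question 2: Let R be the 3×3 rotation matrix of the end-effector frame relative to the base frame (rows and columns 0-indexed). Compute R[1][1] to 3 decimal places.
-0.354

End-effector y-axis (col 1 of R) = (0.3536,-0.3536,0.8660)
R[1][1] = -0.3536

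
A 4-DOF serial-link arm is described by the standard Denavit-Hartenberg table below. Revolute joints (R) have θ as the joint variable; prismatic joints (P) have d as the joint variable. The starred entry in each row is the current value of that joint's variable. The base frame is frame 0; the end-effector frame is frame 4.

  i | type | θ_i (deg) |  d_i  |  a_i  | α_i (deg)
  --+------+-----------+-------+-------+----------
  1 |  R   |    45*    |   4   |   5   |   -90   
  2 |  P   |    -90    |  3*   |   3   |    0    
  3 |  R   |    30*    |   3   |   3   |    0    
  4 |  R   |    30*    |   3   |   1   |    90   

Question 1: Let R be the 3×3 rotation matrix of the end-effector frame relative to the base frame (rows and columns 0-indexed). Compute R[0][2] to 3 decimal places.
End-effector z-axis (col 2 of R) = (-0.3536,-0.3536,0.8660)
R[0][2] = -0.3536

-0.354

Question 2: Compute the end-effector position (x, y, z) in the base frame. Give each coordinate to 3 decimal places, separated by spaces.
-1.155 11.573 10.098

after link 1: o_1 = (3.5355, 3.5355, 4.0000)
after link 2: o_2 = (1.4142, 5.6569, 7.0000)
after link 3: o_3 = (0.3536, 8.8388, 9.5981)
after link 4: o_4 = (-1.1554, 11.5725, 10.0981)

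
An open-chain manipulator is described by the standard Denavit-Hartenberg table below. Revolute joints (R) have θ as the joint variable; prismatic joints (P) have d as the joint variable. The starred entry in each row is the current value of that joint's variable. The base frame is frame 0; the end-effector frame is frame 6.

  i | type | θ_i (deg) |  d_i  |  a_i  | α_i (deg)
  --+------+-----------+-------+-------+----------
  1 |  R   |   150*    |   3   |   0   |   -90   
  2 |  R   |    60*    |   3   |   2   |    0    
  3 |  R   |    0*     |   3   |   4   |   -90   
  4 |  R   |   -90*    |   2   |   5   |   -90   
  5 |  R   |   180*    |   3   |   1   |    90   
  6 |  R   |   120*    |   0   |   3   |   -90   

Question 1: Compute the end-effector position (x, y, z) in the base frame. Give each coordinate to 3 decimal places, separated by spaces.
-9.272 -7.926 -8.044

after link 1: o_1 = (0.0000, 0.0000, 3.0000)
after link 2: o_2 = (-2.3660, -2.0981, 1.2679)
after link 3: o_3 = (-5.5981, -3.6962, -2.1962)
after link 4: o_4 = (-6.5981, -8.8923, -3.1962)
after link 5: o_5 = (-7.3971, -7.2763, -5.7942)
after link 6: o_6 = (-9.2721, -7.9258, -8.0442)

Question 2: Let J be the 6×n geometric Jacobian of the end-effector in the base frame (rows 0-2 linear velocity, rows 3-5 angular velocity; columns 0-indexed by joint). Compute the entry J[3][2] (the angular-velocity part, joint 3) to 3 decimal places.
-0.500

axis z_2 = (-0.5000,-0.8660,0.0000); lever o_n−o_2 = (-6.9061,-5.8277,-9.3122)
cross product → J_v[:, 2] = (8.0646,-4.6561,-3.0670)
J_ω[:, 2] = z_2
entry J[3][2] = -0.5000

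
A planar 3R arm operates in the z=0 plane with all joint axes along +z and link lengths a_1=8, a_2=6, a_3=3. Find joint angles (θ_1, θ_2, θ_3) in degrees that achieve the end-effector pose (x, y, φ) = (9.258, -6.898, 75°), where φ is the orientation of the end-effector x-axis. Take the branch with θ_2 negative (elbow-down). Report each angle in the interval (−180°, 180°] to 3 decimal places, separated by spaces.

-30.003 -44.990 149.994

wrist centre = target − a_3·(cos φ, sin φ) = (8.4815, -9.7958)
cos θ_2 = (167.8938−8²−6²)/(2·8·6) = 0.7072; θ_2 = -44.9902° (elbow-down)
β = atan2(-9.7958,8.4815) = -49.1128°; ψ = atan2(-4.2419,12.2434) = -19.1095°
θ_1 = β − ψ = -30.0033°
θ_3 = φ − θ_1 − θ_2 = 149.9935° (wrapped to (-180°,180°])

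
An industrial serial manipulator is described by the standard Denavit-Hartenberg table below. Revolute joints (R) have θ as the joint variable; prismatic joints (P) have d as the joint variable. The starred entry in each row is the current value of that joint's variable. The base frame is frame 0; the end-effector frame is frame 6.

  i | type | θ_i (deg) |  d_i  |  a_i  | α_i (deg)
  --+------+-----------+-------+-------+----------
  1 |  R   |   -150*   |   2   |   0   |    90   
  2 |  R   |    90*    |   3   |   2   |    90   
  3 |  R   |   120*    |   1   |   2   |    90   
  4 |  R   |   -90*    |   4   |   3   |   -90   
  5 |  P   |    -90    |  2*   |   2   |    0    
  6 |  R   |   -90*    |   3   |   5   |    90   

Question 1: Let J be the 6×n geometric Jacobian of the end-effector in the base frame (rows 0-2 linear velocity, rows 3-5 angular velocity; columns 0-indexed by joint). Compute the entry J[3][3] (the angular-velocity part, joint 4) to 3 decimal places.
-0.250

axis z_3 = (-0.2500,0.4330,0.8660); lever o_n−o_3 = (-5.3971,5.3481,2.6962)
cross product → J_v[:, 3] = (-3.4641,-4.0000,1.0000)
J_ω[:, 3] = z_3
entry J[3][3] = -0.2500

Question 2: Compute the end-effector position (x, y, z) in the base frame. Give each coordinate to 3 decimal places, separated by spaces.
-8.629 8.946 5.696

after link 1: o_1 = (0.0000, 0.0000, 2.0000)
after link 2: o_2 = (-1.5000, 2.5981, 4.0000)
after link 3: o_3 = (-3.2321, 3.5981, 3.0000)
after link 4: o_4 = (-1.6340, 6.8301, 6.4641)
after link 5: o_5 = (-3.0000, 9.1962, 7.1962)
after link 6: o_6 = (-8.6292, 8.9462, 5.6962)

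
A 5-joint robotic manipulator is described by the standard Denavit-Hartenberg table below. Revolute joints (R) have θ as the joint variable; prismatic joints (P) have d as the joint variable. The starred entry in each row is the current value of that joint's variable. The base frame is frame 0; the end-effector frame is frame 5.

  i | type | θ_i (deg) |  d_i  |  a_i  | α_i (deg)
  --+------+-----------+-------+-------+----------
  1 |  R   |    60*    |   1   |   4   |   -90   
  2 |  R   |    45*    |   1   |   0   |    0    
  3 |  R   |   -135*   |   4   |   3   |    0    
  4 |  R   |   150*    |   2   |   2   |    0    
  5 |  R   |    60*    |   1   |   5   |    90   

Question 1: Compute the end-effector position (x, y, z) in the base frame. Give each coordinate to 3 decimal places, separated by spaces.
-5.678 6.165 -2.062

after link 1: o_1 = (2.0000, 3.4641, 1.0000)
after link 2: o_2 = (1.1340, 3.9641, 1.0000)
after link 3: o_3 = (-2.3301, 5.9641, 4.0000)
after link 4: o_4 = (-3.5622, 7.8301, 2.2679)
after link 5: o_5 = (-5.6782, 6.1651, -2.0622)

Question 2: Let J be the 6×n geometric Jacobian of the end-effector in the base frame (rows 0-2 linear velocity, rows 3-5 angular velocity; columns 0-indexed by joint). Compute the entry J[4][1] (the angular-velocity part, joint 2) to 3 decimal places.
axis z_1 = (-0.8660,0.5000,0.0000); lever o_n−o_1 = (-7.6782,2.7010,-3.0622)
cross product → J_v[:, 1] = (-1.5311,-2.6519,1.5000)
J_ω[:, 1] = z_1
entry J[4][1] = 0.5000

0.500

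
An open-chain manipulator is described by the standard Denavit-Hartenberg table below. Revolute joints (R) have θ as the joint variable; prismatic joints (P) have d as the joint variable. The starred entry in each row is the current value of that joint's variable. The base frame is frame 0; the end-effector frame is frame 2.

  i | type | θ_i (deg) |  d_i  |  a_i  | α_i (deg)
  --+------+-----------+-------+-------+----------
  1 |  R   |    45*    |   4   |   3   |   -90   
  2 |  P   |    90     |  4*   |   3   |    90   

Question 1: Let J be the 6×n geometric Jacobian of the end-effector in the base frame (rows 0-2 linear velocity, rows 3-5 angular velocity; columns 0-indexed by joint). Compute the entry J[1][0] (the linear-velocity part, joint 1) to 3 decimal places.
axis z_0 = ẑ; lever o_n−o_0 = (-0.7071,4.9497,1.0000)
cross product → J_v[:, 0] = (-4.9497,-0.7071,0.0000)
J_ω[:, 0] = z_0
entry J[1][0] = -0.7071

-0.707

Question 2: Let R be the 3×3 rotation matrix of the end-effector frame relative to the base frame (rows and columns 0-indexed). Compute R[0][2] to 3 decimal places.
0.707

End-effector z-axis (col 2 of R) = (0.7071,0.7071,0.0000)
R[0][2] = 0.7071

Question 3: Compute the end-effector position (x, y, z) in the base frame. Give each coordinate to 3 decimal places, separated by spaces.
-0.707 4.950 1.000

after link 1: o_1 = (2.1213, 2.1213, 4.0000)
after link 2: o_2 = (-0.7071, 4.9497, 1.0000)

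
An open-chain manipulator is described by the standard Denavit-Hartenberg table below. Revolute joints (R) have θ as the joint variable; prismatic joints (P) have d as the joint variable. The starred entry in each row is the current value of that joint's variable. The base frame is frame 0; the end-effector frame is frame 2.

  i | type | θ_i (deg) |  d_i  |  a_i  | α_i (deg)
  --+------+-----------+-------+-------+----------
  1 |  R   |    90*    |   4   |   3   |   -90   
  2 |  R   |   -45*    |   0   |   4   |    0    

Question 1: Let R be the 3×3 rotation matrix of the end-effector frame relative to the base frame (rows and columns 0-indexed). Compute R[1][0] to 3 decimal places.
End-effector x-axis (col 0 of R) = (0.0000,0.7071,0.7071)
R[1][0] = 0.7071

0.707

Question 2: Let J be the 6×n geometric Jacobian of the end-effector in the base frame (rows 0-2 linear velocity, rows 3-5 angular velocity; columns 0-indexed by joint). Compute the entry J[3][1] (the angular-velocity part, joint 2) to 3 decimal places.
-1.000

axis z_1 = (-1.0000,0.0000,0.0000); lever o_n−o_1 = (0.0000,2.8284,2.8284)
cross product → J_v[:, 1] = (0.0000,2.8284,-2.8284)
J_ω[:, 1] = z_1
entry J[3][1] = -1.0000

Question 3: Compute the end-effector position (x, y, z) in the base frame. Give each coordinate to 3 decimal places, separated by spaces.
0.000 5.828 6.828

after link 1: o_1 = (0.0000, 3.0000, 4.0000)
after link 2: o_2 = (0.0000, 5.8284, 6.8284)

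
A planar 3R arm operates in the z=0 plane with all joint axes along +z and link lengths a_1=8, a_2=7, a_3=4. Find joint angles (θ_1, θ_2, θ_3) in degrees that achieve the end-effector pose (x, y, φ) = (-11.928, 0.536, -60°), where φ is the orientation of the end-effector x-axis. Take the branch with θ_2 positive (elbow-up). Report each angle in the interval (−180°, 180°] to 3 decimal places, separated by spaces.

wrist centre = target − a_3·(cos φ, sin φ) = (-13.9280, 4.0001)
cos θ_2 = (209.9900−8²−7²)/(2·8·7) = 0.8660; θ_2 = 30.0050° (elbow-up)
β = atan2(4.0001,-13.9280) = 163.9760°; ψ = atan2(3.5005,14.0619) = 13.9789°
θ_1 = β − ψ = 149.9971°
θ_3 = φ − θ_1 − θ_2 = 119.9980° (wrapped to (-180°,180°])

149.997 30.005 119.998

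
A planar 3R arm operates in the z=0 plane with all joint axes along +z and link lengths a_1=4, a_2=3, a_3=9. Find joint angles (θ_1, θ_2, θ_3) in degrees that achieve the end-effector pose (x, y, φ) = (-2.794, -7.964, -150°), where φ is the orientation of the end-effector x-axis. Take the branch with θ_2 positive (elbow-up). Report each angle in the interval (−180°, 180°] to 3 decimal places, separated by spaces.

-59.996 59.996 -149.999

wrist centre = target − a_3·(cos φ, sin φ) = (5.0002, -3.4640)
cos θ_2 = (37.0016−4²−3²)/(2·4·3) = 0.5001; θ_2 = 59.9956° (elbow-up)
β = atan2(-3.4640,5.0002) = -34.7130°; ψ = atan2(2.5980,5.5002) = 25.2832°
θ_1 = β − ψ = -59.9962°
θ_3 = φ − θ_1 − θ_2 = -149.9994° (wrapped to (-180°,180°])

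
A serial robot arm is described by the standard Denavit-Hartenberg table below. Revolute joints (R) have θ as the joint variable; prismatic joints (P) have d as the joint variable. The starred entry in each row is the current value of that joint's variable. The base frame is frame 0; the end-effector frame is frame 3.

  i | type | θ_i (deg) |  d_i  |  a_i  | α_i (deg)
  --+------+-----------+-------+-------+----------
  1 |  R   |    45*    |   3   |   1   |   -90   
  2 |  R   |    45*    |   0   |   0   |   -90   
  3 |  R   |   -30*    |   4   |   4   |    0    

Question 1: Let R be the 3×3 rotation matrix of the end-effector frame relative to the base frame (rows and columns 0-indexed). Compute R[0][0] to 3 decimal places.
0.079

End-effector x-axis (col 0 of R) = (0.0795,0.7866,-0.6124)
R[0][0] = 0.0795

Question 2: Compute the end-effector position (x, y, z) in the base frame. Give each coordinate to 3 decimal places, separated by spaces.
after link 1: o_1 = (0.7071, 0.7071, 3.0000)
after link 2: o_2 = (0.7071, 0.7071, 3.0000)
after link 3: o_3 = (-0.9751, 1.8534, -2.2779)

-0.975 1.853 -2.278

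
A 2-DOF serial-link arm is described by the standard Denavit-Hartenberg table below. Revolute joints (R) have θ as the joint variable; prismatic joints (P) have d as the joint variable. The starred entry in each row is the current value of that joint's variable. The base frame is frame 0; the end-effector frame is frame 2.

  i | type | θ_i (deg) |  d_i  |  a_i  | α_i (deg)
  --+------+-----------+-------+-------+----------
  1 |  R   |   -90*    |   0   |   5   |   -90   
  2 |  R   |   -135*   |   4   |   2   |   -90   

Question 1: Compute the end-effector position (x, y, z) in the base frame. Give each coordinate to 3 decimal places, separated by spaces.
4.000 -3.586 1.414

after link 1: o_1 = (0.0000, -5.0000, 0.0000)
after link 2: o_2 = (4.0000, -3.5858, 1.4142)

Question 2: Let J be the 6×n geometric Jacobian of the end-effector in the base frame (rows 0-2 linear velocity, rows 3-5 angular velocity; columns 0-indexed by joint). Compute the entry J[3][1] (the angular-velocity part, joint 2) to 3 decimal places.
1.000

axis z_1 = (1.0000,0.0000,0.0000); lever o_n−o_1 = (4.0000,1.4142,1.4142)
cross product → J_v[:, 1] = (0.0000,-1.4142,1.4142)
J_ω[:, 1] = z_1
entry J[3][1] = 1.0000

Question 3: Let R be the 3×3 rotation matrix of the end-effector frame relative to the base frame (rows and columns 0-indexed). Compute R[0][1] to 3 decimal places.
End-effector y-axis (col 1 of R) = (-1.0000,-0.0000,-0.0000)
R[0][1] = -1.0000

-1.000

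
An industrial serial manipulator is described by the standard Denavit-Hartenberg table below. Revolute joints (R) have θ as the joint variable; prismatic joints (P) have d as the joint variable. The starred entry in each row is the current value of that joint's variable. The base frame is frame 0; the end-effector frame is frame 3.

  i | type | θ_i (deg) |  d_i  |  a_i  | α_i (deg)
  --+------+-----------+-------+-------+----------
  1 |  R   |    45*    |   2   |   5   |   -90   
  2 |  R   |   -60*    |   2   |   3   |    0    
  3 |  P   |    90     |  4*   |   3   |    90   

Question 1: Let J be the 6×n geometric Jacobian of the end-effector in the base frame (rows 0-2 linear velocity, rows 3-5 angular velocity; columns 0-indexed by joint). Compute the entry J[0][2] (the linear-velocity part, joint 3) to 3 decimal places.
-0.707

prismatic axis z_2 = (-0.7071,0.7071,0.0000)
J_v[:, 2] = z_2; J_ω[:, 2] = (0,0,0)
entry J[0][2] = -0.7071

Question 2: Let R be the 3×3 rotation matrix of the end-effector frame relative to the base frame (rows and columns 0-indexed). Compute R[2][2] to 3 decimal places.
End-effector z-axis (col 2 of R) = (0.3536,0.3536,0.8660)
R[2][2] = 0.8660

0.866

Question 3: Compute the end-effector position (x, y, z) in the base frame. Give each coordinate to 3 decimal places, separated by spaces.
2.191 10.676 3.098

after link 1: o_1 = (3.5355, 3.5355, 2.0000)
after link 2: o_2 = (3.1820, 6.0104, 4.5981)
after link 3: o_3 = (2.1907, 10.6760, 3.0981)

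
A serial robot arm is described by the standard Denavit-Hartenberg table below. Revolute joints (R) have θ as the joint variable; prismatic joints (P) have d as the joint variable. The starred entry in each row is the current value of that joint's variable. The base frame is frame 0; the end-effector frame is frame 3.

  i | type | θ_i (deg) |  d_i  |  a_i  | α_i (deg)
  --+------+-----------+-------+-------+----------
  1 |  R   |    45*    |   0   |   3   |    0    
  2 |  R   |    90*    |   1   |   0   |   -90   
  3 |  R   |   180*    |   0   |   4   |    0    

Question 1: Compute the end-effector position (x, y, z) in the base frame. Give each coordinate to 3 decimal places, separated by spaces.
after link 1: o_1 = (2.1213, 2.1213, 0.0000)
after link 2: o_2 = (2.1213, 2.1213, 1.0000)
after link 3: o_3 = (4.9497, -0.7071, 1.0000)

4.950 -0.707 1.000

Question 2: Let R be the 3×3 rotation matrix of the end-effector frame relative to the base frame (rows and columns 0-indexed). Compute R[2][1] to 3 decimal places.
1.000

End-effector y-axis (col 1 of R) = (0.0000,-0.0000,1.0000)
R[2][1] = 1.0000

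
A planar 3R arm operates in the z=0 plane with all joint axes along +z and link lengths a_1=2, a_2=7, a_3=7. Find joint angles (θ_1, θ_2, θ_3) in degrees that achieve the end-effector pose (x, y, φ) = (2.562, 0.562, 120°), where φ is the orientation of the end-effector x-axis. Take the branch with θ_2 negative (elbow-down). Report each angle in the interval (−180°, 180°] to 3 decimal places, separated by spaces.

5.566 -60.000 174.435

wrist centre = target − a_3·(cos φ, sin φ) = (6.0620, -5.5002)
cos θ_2 = (66.9998−2²−7²)/(2·2·7) = 0.5000; θ_2 = -60.0005° (elbow-down)
β = atan2(-5.5002,6.0620) = -42.2181°; ψ = atan2(-6.0622,5.5000) = -47.7840°
θ_1 = β − ψ = 5.5659°
θ_3 = φ − θ_1 − θ_2 = 174.4345° (wrapped to (-180°,180°])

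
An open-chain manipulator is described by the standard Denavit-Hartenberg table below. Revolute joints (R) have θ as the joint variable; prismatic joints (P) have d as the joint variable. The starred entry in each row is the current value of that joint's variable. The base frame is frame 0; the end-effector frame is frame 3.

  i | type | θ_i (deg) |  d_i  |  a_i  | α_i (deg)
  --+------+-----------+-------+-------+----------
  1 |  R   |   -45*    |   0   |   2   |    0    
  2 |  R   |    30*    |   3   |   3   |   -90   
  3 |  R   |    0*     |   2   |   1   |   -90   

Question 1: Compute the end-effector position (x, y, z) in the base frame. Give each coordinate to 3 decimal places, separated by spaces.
after link 1: o_1 = (1.4142, -1.4142, 0.0000)
after link 2: o_2 = (4.3120, -2.1907, 3.0000)
after link 3: o_3 = (5.7956, -0.5176, 3.0000)

5.796 -0.518 3.000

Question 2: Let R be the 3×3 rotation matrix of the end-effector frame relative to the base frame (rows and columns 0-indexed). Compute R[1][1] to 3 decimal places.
End-effector y-axis (col 1 of R) = (-0.2588,-0.9659,-0.0000)
R[1][1] = -0.9659

-0.966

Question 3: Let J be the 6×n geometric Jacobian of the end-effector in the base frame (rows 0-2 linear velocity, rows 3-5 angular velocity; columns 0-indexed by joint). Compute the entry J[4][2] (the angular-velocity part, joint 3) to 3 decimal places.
0.966

axis z_2 = (0.2588,0.9659,0.0000); lever o_n−o_2 = (1.4836,1.6730,0.0000)
cross product → J_v[:, 2] = (-0.0000,0.0000,-1.0000)
J_ω[:, 2] = z_2
entry J[4][2] = 0.9659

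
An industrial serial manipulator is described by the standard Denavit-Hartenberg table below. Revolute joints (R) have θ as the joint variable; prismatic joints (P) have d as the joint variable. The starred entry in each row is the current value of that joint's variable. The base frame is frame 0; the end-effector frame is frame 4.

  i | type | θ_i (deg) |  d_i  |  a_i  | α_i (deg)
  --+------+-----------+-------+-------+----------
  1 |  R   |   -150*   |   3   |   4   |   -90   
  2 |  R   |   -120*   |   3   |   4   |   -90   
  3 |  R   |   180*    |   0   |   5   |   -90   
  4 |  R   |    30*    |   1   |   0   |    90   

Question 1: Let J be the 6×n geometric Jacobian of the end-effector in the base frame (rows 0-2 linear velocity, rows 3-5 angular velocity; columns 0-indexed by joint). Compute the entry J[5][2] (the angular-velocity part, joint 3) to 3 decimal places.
0.500

axis z_2 = (-0.7500,-0.4330,0.5000); lever o_n−o_2 = (-1.6651,-2.1160,-4.3301)
cross product → J_v[:, 2] = (2.9330,-4.0801,0.8660)
J_ω[:, 2] = z_2
entry J[5][2] = 0.5000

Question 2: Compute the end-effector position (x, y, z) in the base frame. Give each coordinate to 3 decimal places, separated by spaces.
-1.897 -5.714 2.134

after link 1: o_1 = (-3.4641, -2.0000, 3.0000)
after link 2: o_2 = (-0.2321, -3.5981, 6.4641)
after link 3: o_3 = (-2.3971, -4.8481, 2.1340)
after link 4: o_4 = (-1.8971, -5.7141, 2.1340)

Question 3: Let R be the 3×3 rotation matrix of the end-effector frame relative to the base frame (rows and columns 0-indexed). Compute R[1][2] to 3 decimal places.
-0.500

End-effector z-axis (col 2 of R) = (-0.8660,-0.5000,-0.0000)
R[1][2] = -0.5000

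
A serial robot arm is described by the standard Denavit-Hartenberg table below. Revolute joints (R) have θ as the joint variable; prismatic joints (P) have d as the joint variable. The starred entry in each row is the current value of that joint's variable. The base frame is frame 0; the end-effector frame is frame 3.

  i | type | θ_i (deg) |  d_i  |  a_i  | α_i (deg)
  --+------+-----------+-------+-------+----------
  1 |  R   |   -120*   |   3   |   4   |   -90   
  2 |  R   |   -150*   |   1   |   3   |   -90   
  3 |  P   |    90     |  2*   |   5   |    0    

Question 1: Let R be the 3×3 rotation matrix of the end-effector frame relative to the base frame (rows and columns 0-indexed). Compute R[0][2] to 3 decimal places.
-0.250

End-effector z-axis (col 2 of R) = (-0.2500,-0.4330,0.8660)
R[0][2] = -0.2500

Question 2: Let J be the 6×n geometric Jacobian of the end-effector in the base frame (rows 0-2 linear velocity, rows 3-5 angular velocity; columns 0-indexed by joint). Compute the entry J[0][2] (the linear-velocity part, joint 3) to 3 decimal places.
prismatic axis z_2 = (-0.2500,-0.4330,0.8660)
J_v[:, 2] = z_2; J_ω[:, 2] = (0,0,0)
entry J[0][2] = -0.2500

-0.250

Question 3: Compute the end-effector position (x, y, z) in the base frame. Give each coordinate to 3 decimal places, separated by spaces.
after link 1: o_1 = (-2.0000, -3.4641, 3.0000)
after link 2: o_2 = (0.1651, -1.7141, 4.5000)
after link 3: o_3 = (-4.6651, -0.0801, 6.2321)

-4.665 -0.080 6.232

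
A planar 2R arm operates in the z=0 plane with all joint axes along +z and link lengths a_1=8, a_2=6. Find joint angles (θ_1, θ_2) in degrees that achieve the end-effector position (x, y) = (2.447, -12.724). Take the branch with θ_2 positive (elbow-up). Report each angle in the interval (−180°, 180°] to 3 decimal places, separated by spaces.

cos θ_2 = (167.8880−8²−6²)/(2·8·6) = 0.7072; θ_2 = 44.9952° (elbow-up)
β = atan2(-12.7240,2.4470) = -79.1141°; ψ = atan2(4.2423,12.2430) = 19.1115°
θ_1 = β − ψ = -98.2257°

-98.226 44.995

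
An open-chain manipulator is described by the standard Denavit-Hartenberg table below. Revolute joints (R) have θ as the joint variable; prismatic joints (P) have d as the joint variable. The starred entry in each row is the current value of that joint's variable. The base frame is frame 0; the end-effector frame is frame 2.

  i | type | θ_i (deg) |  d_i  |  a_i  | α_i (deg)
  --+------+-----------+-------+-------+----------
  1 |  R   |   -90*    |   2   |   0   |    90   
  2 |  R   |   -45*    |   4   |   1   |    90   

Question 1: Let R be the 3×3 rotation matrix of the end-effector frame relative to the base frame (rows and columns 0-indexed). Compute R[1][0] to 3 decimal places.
-0.707

End-effector x-axis (col 0 of R) = (0.0000,-0.7071,-0.7071)
R[1][0] = -0.7071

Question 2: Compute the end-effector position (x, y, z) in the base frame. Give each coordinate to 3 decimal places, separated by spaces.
-4.000 -0.707 1.293

after link 1: o_1 = (0.0000, 0.0000, 2.0000)
after link 2: o_2 = (-4.0000, -0.7071, 1.2929)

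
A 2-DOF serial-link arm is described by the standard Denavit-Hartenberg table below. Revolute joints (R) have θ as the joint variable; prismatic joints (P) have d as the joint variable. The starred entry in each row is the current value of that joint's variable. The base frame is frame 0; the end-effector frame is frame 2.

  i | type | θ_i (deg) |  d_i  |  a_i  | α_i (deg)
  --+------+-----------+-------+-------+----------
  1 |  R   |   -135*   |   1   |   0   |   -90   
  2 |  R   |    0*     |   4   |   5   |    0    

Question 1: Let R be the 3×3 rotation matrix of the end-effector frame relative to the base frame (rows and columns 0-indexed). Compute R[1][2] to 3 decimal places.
-0.707

End-effector z-axis (col 2 of R) = (0.7071,-0.7071,0.0000)
R[1][2] = -0.7071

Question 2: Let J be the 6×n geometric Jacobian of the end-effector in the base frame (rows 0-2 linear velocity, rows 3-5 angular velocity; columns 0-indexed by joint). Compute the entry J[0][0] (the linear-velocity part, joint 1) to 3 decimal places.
6.364

axis z_0 = ẑ; lever o_n−o_0 = (-0.7071,-6.3640,1.0000)
cross product → J_v[:, 0] = (6.3640,-0.7071,0.0000)
J_ω[:, 0] = z_0
entry J[0][0] = 6.3640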